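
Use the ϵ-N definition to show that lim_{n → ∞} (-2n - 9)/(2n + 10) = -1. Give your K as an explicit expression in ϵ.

K = (1/2)/ϵ

Let ϵ > 0 be given. For n ≥ 1, |(-2n - 9)/(2n + 10) + 1| = |2|/(2(2n + 10)) = 2/(2(2n + 10)).
Since 2n + 10 ≥ 2n for n ≥ 1, this is ≤ 2/(2·2n) = (1/2)/n.
So |(-2n - 9)/(2n + 10) + 1| < ϵ whenever n > (1/2)/ϵ.
Take K = (1/2)/ϵ. If n > K then |(-2n - 9)/(2n + 10) + 1| ≤ (1/2)/n < ϵ.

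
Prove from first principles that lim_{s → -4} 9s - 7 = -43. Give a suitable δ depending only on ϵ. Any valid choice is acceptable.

δ = ϵ/9

Suppose ϵ > 0. We need δ > 0 so that 0 < |s + 4| < δ implies |(9s - 7) + 43| < ϵ.
Since (9s - 7) + 43 = 9(s + 4), we have |(9s - 7) + 43| = 9|s + 4|.
Thus it suffices that |s + 4| < ϵ/9.
Choosing δ = ϵ/9 gives |(9s - 7) + 43| = 9|s + 4| < ϵ whenever |s + 4| < δ.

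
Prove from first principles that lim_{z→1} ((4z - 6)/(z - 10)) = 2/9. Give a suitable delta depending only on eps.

delta = min(9/2, (81/68)eps)

Let eps > 0 be given. We want delta > 0 with 0 < |z − 1| < delta ⇒ |(4z - 6)/(z - 10) − (2/9)| < eps.
Combining over a common denominator, (4z - 6)/(z - 10) − (2/9) = [(4z - 6)·(-9) − (-2)·(z - 10)] / [(-9)·(z - 10)] = -34(z − 1) / ((-9)(z - 10)).
So |(4z - 6)/(z - 10) − (2/9)| = 34|z − 1| / (9·|z − 10|).
Require delta ≤ 9/2, so |z − 10| ≥ |-9| − |z − 1| > 9 − 9/2 = 9/2.
Hence |(4z - 6)/(z - 10) − (2/9)| < 34|z − 1|/(9·(9/2)) = (68/81)|z − 1|, which is < eps once |z − 1| < (81/68)eps.
Take delta = min(9/2, (81/68)eps). Then 0 < |z − 1| < delta forces both bounds, so |(4z - 6)/(z - 10) − (2/9)| < eps.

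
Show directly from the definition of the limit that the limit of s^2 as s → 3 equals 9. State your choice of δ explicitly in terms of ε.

Let ε > 0 be given. We seek δ > 0 with 0 < |s − 3| < δ ⇒ |s^2 − 9| < ε.
Factor: s^2 − 9 = (s − 3)(s + 3), so |s^2 − 9| = |s − 3|·|s + 3|.
Impose δ ≤ 1 so that |s| < 4; then |s + 3| ≤ 7.
Hence |s^2 − 9| ≤ 7|s − 3|, which is < ε once |s − 3| < ε/7.
Take δ = min(1, ε/7). If 0 < |s − 3| < δ then both bounds hold and |s^2 − 9| ≤ 7|s − 3| < 7·(ε/7) = ε.

δ = min(1, ε/7)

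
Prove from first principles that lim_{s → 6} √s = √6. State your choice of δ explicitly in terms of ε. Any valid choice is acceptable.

Fix ε > 0. We want δ > 0 such that 0 < |s − 6| < δ implies |√s − √6| < ε.
Rationalise: √s − √6 = (s − 6)/(√s + √6), so |√s − √6| = |s − 6|/(√s + √6).
Restrict δ ≤ 6 so that |s − 6| < 6 forces s > 0, and then √s + √6 > √6.
Hence |√s − √6| < |s − 6|/√6, which is < ε once |s − 6| < √6·ε.
Take δ = min(6, √6·ε). If 0 < |s − 6| < δ then s > 0 and |√s − √6| < |s − 6|/√6 < ε.

δ = min(6, √6·ε)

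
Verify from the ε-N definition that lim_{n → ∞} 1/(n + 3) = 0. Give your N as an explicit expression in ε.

Let ε > 0 be given. For n ≥ 1, |1/(n + 3) − 0| = 1/(n + 3) ≤ 1/n.
We need 1/n < ε, i.e. n > 1/ε.
Take N = 1/ε. If n > N then |1/(n + 3)| ≤ 1/n < ε.

N = 1/ε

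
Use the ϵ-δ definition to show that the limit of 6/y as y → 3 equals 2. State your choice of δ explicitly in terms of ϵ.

Fix ϵ > 0. We seek δ > 0 such that 0 < |y − 3| < δ implies |6/y − 2| < ϵ.
|6/y − 2| = 6·|3 − y|/(3·|y|) = 6|y − 3|/(3|y|).
Restrict δ ≤ 3/2. Then |y − 3| < 3/2 gives |y| > 3/2, so 3|y| > 9/2.
Then |6/y − 2| < 6|y − 3|/(9/2), which is < ϵ when |y − 3| < (3/4)ϵ.
Take δ = min(3/2, (3/4)ϵ). Then 0 < |y − 3| < δ gives both |y − 3| < 3/2 and |y − 3| < (3/4)ϵ, so |6/y − 2| < ϵ.

δ = min(3/2, (3/4)ϵ)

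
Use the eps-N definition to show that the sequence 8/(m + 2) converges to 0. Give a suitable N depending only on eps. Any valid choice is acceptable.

Fix eps > 0. For m ≥ 1, |8/(m + 2) − 0| = 8/(m + 2) ≤ 8/m.
We need 8/m < eps, i.e. m > 8/eps.
Take N = 8/eps. If m > N then |8/(m + 2)| ≤ 8/m < eps.

N = 8/eps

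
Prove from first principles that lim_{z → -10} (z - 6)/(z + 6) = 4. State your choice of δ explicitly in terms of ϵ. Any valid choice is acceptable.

δ = min(2, (2/3)ϵ)

Let ϵ > 0. We want δ > 0 with 0 < |z + 10| < δ ⇒ |(z - 6)/(z + 6) − 4| < ϵ.
Combining over a common denominator, (z - 6)/(z + 6) − 4 = [(z - 6)·(-4) − (-16)·(z + 6)] / [(-4)·(z + 6)] = 12(z + 10) / ((-4)(z + 6)).
So |(z - 6)/(z + 6) − 4| = 12|z + 10| / (4·|z + 6|).
Restrict δ ≤ 2. Then |z + 10| < 2 gives |z + 6| = |(z + 10) + (-4)| ≥ 4 − 2 = 2.
Hence |(z - 6)/(z + 6) − 4| < 12|z + 10|/(4·2) = (3/2)|z + 10|, which is < ϵ once |z + 10| < (2/3)ϵ.
Take δ = min(2, (2/3)ϵ). Then 0 < |z + 10| < δ forces both bounds, so |(z - 6)/(z + 6) − 4| < ϵ.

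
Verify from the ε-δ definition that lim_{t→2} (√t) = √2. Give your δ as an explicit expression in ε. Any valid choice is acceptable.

δ = min(2, √2·ε)

Let ε > 0. We want δ > 0 such that 0 < |t − 2| < δ implies |√t − √2| < ε.
Multiplying by the conjugate, |√t − √2| = |t − 2|/(√t + √2).
Restrict δ ≤ 2 so that |t − 2| < 2 forces t > 0, and then √t + √2 > √2.
Hence |√t − √2| < |t − 2|/√2, which is < ε once |t − 2| < √2·ε.
Take δ = min(2, √2·ε). If 0 < |t − 2| < δ then t > 0 and |√t − √2| < |t − 2|/√2 < ε.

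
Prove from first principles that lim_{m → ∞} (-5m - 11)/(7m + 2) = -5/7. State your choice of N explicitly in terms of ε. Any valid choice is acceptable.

Let ε > 0. For m ≥ 1, |(-5m - 11)/(7m + 2) + 5/7| = |-67|/(7(7m + 2)) = 67/(7(7m + 2)).
Since 7m + 2 ≥ 7m for m ≥ 1, this is ≤ 67/(7·7m) = (67/49)/m.
So |(-5m - 11)/(7m + 2) + 5/7| < ε whenever m > (67/49)/ε.
Take N = (67/49)/ε. If m > N then |(-5m - 11)/(7m + 2) + 5/7| ≤ (67/49)/m < ε.

N = (67/49)/ε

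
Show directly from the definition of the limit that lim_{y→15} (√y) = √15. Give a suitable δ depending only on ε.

Suppose ε > 0. We want δ > 0 such that 0 < |y − 15| < δ implies |√y − √15| < ε.
Rationalise: √y − √15 = (y − 15)/(√y + √15), so |√y − √15| = |y − 15|/(√y + √15).
Restrict δ ≤ 15 so that |y − 15| < 15 forces y > 0, and then √y + √15 > √15.
Hence |√y − √15| < |y − 15|/√15, which is < ε once |y − 15| < √15·ε.
Take δ = min(15, √15·ε). If 0 < |y − 15| < δ then y > 0 and |√y − √15| < |y − 15|/√15 < ε.

δ = min(15, √15·ε)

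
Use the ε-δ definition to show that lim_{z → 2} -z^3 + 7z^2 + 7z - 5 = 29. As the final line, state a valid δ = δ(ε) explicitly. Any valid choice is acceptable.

Let ε > 0. We want δ > 0 such that 0 < |z − 2| < δ implies |(-z^3 + 7z^2 + 7z - 5) − 29| < ε.
(-z^3 + 7z^2 + 7z - 5) − 29 = -z^3 + 7z^2 + 7z - 34 = (z − 2)(-z^2 + 5z + 17).
So |(-z^3 + 7z^2 + 7z - 5) − 29| = |z − 2|·|-z^2 + 5z + 17|.
Require δ ≤ 1. Then |z − 2| < 1 gives |z| < 3, and by the triangle inequality |-z^2 + 5z + 17| ≤ 3^2 + 5·3 + 17 = 41.
Hence |(-z^3 + 7z^2 + 7z - 5) − 29| ≤ 41|z − 2| < ε provided |z − 2| < ε/41.
Choosing δ = min(1, ε/41) ensures both conditions, hence |(-z^3 + 7z^2 + 7z - 5) − 29| < ε.

δ = min(1, ε/41)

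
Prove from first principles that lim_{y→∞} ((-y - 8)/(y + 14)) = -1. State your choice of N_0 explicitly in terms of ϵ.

N_0 = 6/ϵ

Fix ϵ > 0. We seek N_0 > 0 such that y > N_0 implies |(-y - 8)/(y + 14) + 1| < ϵ.
(-y - 8)/(y + 14) + 1 = ((-y - 8) − (-1)(y + 14)) / ((y + 14)) = 6/((y + 14)).
For y > 0 we have y + 14 > y, so |(-y - 8)/(y + 14) + 1| = 6/((y + 14)) < 6/(y) = 6/y.
Thus |(-y - 8)/(y + 14) + 1| < ϵ whenever y > 6/ϵ.
Take N_0 = 6/ϵ. If y > N_0 then |(-y - 8)/(y + 14) + 1| < 6/y < ϵ.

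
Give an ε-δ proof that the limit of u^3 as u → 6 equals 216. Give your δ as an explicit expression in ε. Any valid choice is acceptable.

δ = min(1, ε/127)

Fix ε > 0. We seek δ > 0 with 0 < |u − 6| < δ ⇒ |u^3 − 216| < ε.
Factor: u^3 − 216 = (u − 6)(u^2 + 6u + 36), so |u^3 − 216| = |u − 6|·|u^2 + 6u + 36|.
Impose δ ≤ 1 so that |u| < 7; then |u^2 + 6u + 36| ≤ 127.
Hence |u^3 − 216| ≤ 127|u − 6|, which is < ε once |u − 6| < ε/127.
Take δ = min(1, ε/127). If 0 < |u − 6| < δ then both bounds hold and |u^3 − 216| ≤ 127|u − 6| < 127·(ε/127) = ε.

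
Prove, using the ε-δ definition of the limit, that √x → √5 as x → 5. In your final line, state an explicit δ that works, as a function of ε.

Let ε > 0 be given. We want δ > 0 such that 0 < |x − 5| < δ implies |√x − √5| < ε.
Multiplying by the conjugate, |√x − √5| = |x − 5|/(√x + √5).
Restrict δ ≤ 5 so that |x − 5| < 5 forces x > 0, and then √x + √5 > √5.
Hence |√x − √5| < |x − 5|/√5, which is < ε once |x − 5| < √5·ε.
Take δ = min(5, √5·ε). If 0 < |x − 5| < δ then x > 0 and |√x − √5| < |x − 5|/√5 < ε.

δ = min(5, √5·ε)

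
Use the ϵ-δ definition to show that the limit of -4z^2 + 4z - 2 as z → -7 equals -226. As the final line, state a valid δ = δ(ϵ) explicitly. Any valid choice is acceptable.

δ = min(1, ϵ/64)

Suppose ϵ > 0. We want δ > 0 such that 0 < |z + 7| < δ implies |(-4z^2 + 4z - 2) + 226| < ϵ.
(-4z^2 + 4z - 2) + 226 = -4z^2 + 4z + 224 = (z + 7)(-4z + 32).
So |(-4z^2 + 4z - 2) + 226| = |z + 7|·|-4z + 32|.
Assume first that |z + 7| < 1, so |z| < 8. Then |-4z + 32| ≤ 4·8 + 32 = 64.
Hence |(-4z^2 + 4z - 2) + 226| ≤ 64|z + 7| < ϵ provided |z + 7| < ϵ/64.
Take δ = min(1, ϵ/64). Then 0 < |z + 7| < δ gives both |z + 7| < 1 and |z + 7| < ϵ/64, so |(-4z^2 + 4z - 2) + 226| < ϵ.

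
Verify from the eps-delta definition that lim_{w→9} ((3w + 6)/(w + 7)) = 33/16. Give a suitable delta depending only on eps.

Suppose eps > 0. We want delta > 0 with 0 < |w − 9| < delta ⇒ |(3w + 6)/(w + 7) − (33/16)| < eps.
Combining over a common denominator, (3w + 6)/(w + 7) − (33/16) = [(3w + 6)·16 − 33·(w + 7)] / [16·(w + 7)] = 15(w − 9) / (16(w + 7)).
So |(3w + 6)/(w + 7) − (33/16)| = 15|w − 9| / (16·|w + 7|).
Require delta ≤ 8, so |w + 7| ≥ |16| − |w − 9| > 16 − 8 = 8.
Hence |(3w + 6)/(w + 7) − (33/16)| < 15|w − 9|/(16·8) = (15/128)|w − 9|, which is < eps once |w − 9| < (128/15)eps.
Take delta = min(8, (128/15)eps). Then 0 < |w − 9| < delta forces both bounds, so |(3w + 6)/(w + 7) − (33/16)| < eps.

delta = min(8, (128/15)eps)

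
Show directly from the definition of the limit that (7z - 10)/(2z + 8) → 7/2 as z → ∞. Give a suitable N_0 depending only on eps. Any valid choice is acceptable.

N_0 = 19/eps

Suppose eps > 0. We seek N_0 > 0 such that z > N_0 implies |(7z - 10)/(2z + 8) − (7/2)| < eps.
(7z - 10)/(2z + 8) − (7/2) = (2(7z - 10) − 7(2z + 8)) / (2(2z + 8)) = -76/(2(2z + 8)).
For z > 0 we have 2z + 8 > 2z, so |(7z - 10)/(2z + 8) − (7/2)| = 76/(2(2z + 8)) < 76/(2·2z) = 19/z.
Thus |(7z - 10)/(2z + 8) − (7/2)| < eps whenever z > 19/eps.
Take N_0 = 19/eps. If z > N_0 then |(7z - 10)/(2z + 8) − (7/2)| < 19/z < eps.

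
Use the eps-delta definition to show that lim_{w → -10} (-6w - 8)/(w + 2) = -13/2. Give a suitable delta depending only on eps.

Fix eps > 0. We want delta > 0 with 0 < |w + 10| < delta ⇒ |(-6w - 8)/(w + 2) + 13/2| < eps.
Combining over a common denominator, (-6w - 8)/(w + 2) + 13/2 = [(-6w - 8)·(-8) − 52·(w + 2)] / [(-8)·(w + 2)] = -4(w + 10) / ((-8)(w + 2)).
So |(-6w - 8)/(w + 2) + 13/2| = 4|w + 10| / (8·|w + 2|).
Restrict delta ≤ 4. Then |w + 10| < 4 gives |w + 2| = |(w + 10) + (-8)| ≥ 8 − 4 = 4.
Hence |(-6w - 8)/(w + 2) + 13/2| < 4|w + 10|/(8·4) = (1/8)|w + 10|, which is < eps once |w + 10| < 8eps.
Take delta = min(4, 8eps). Then 0 < |w + 10| < delta forces both bounds, so |(-6w - 8)/(w + 2) + 13/2| < eps.

delta = min(4, 8eps)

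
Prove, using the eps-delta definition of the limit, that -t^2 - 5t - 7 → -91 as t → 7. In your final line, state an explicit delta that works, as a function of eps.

delta = min(1, eps/20)

Suppose eps > 0. We want delta > 0 such that 0 < |t − 7| < delta implies |(-t^2 - 5t - 7) + 91| < eps.
(-t^2 - 5t - 7) + 91 = -t^2 - 5t + 84 = (t − 7)(-t - 12).
So |(-t^2 - 5t - 7) + 91| = |t − 7|·|-t - 12|.
Require delta ≤ 1. Then |t − 7| < 1 gives |t| < 8, and by the triangle inequality |-t - 12| ≤ 8 + 12 = 20.
Hence |(-t^2 - 5t - 7) + 91| ≤ 20|t − 7| < eps provided |t − 7| < eps/20.
Choosing delta = min(1, eps/20) ensures both conditions, hence |(-t^2 - 5t - 7) + 91| < eps.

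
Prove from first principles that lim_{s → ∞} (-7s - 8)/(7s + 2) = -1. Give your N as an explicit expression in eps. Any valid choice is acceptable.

N = (6/7)/eps

Fix eps > 0. We seek N > 0 such that s > N implies |(-7s - 8)/(7s + 2) + 1| < eps.
(-7s - 8)/(7s + 2) + 1 = (7(-7s - 8) − (-7)(7s + 2)) / (7(7s + 2)) = -42/(7(7s + 2)).
For s > 0 we have 7s + 2 > 7s, so |(-7s - 8)/(7s + 2) + 1| = 42/(7(7s + 2)) < 42/(7·7s) = (6/7)/s.
Thus |(-7s - 8)/(7s + 2) + 1| < eps whenever s > (6/7)/eps.
Take N = (6/7)/eps. If s > N then |(-7s - 8)/(7s + 2) + 1| < (6/7)/s < eps.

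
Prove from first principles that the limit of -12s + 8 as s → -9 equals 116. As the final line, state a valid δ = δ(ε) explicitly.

Let ε > 0. We need δ > 0 so that 0 < |s + 9| < δ implies |(-12s + 8) − 116| < ε.
Since (-12s + 8) − 116 = -12(s + 9), we have |(-12s + 8) − 116| = 12|s + 9|.
Thus it suffices that |s + 9| < ε/12.
Take δ = ε/12. If 0 < |s + 9| < δ then |(-12s + 8) − 116| = 12|s + 9| < 12·(ε/12) = ε.

δ = ε/12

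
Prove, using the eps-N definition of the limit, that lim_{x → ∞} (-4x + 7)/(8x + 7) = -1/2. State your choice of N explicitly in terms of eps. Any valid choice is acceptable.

Fix eps > 0. We seek N > 0 such that x > N implies |(-4x + 7)/(8x + 7) + 1/2| < eps.
(-4x + 7)/(8x + 7) + 1/2 = (8(-4x + 7) − (-4)(8x + 7)) / (8(8x + 7)) = 84/(8(8x + 7)).
For x > 0 we have 8x + 7 > 8x, so |(-4x + 7)/(8x + 7) + 1/2| = 84/(8(8x + 7)) < 84/(8·8x) = (21/16)/x.
Thus |(-4x + 7)/(8x + 7) + 1/2| < eps whenever x > (21/16)/eps.
Take N = (21/16)/eps. If x > N then |(-4x + 7)/(8x + 7) + 1/2| < (21/16)/x < eps.

N = (21/16)/eps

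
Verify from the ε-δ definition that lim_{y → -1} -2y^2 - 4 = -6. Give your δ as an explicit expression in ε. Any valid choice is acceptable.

δ = min(1, ε/6)

Suppose ε > 0. We want δ > 0 such that 0 < |y + 1| < δ implies |(-2y^2 - 4) + 6| < ε.
(-2y^2 - 4) + 6 = -2y^2 + 2 = (y + 1)(-2y + 2).
So |(-2y^2 - 4) + 6| = |y + 1|·|-2y + 2|.
Assume first that |y + 1| < 1, so |y| < 2. Then |-2y + 2| ≤ 2·2 + 2 = 6.
Hence |(-2y^2 - 4) + 6| ≤ 6|y + 1| < ε provided |y + 1| < ε/6.
Choosing δ = min(1, ε/6) ensures both conditions, hence |(-2y^2 - 4) + 6| < ε.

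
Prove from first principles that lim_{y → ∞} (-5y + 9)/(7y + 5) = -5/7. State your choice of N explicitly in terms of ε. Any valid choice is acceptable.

N = (88/49)/ε

Let ε > 0. We seek N > 0 such that y > N implies |(-5y + 9)/(7y + 5) + 5/7| < ε.
(-5y + 9)/(7y + 5) + 5/7 = (7(-5y + 9) − (-5)(7y + 5)) / (7(7y + 5)) = 88/(7(7y + 5)).
For y > 0 we have 7y + 5 > 7y, so |(-5y + 9)/(7y + 5) + 5/7| = 88/(7(7y + 5)) < 88/(7·7y) = (88/49)/y.
Thus |(-5y + 9)/(7y + 5) + 5/7| < ε whenever y > (88/49)/ε.
Take N = (88/49)/ε. If y > N then |(-5y + 9)/(7y + 5) + 5/7| < (88/49)/y < ε.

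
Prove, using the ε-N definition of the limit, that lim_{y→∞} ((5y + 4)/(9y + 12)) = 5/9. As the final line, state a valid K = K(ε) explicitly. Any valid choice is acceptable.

K = (8/27)/ε

Let ε > 0. We seek K > 0 such that y > K implies |(5y + 4)/(9y + 12) − (5/9)| < ε.
(5y + 4)/(9y + 12) − (5/9) = (9(5y + 4) − 5(9y + 12)) / (9(9y + 12)) = -24/(9(9y + 12)).
For y > 0 we have 9y + 12 > 9y, so |(5y + 4)/(9y + 12) − (5/9)| = 24/(9(9y + 12)) < 24/(9·9y) = (8/27)/y.
Thus |(5y + 4)/(9y + 12) − (5/9)| < ε whenever y > (8/27)/ε.
Take K = (8/27)/ε. If y > K then |(5y + 4)/(9y + 12) − (5/9)| < (8/27)/y < ε.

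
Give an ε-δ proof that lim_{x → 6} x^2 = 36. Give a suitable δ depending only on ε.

Suppose ε > 0. We seek δ > 0 with 0 < |x − 6| < δ ⇒ |x^2 − 36| < ε.
Factor: x^2 − 36 = (x − 6)(x + 6), so |x^2 − 36| = |x − 6|·|x + 6|.
Restrict δ ≤ 2. Then |x − 6| < 2 gives |x| < 8, so by the triangle inequality |x + 6| ≤ 8 + 6 = 14.
Hence |x^2 − 36| ≤ 14|x − 6|, which is < ε once |x − 6| < ε/14.
Take δ = min(2, ε/14). If 0 < |x − 6| < δ then both bounds hold and |x^2 − 36| ≤ 14|x − 6| < 14·(ε/14) = ε.

δ = min(2, ε/14)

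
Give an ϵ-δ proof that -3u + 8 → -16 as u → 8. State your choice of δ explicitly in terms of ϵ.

δ = ϵ/3

Suppose ϵ > 0. We need δ > 0 so that 0 < |u − 8| < δ implies |(-3u + 8) + 16| < ϵ.
|(-3u + 8) + 16| = |-3u + 24| = 3|u − 8|.
So 3|u − 8| < ϵ exactly when |u − 8| < ϵ/3.
Take δ = ϵ/3. If 0 < |u − 8| < δ then |(-3u + 8) + 16| = 3|u − 8| < 3·(ϵ/3) = ϵ.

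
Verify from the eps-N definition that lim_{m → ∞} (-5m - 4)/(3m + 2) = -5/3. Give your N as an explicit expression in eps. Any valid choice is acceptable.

Fix eps > 0. For m ≥ 1, |(-5m - 4)/(3m + 2) + 5/3| = |-2|/(3(3m + 2)) = 2/(3(3m + 2)).
Since 3m + 2 ≥ 3m for m ≥ 1, this is ≤ 2/(3·3m) = (2/9)/m.
So |(-5m - 4)/(3m + 2) + 5/3| < eps whenever m > (2/9)/eps.
Take N = (2/9)/eps. If m > N then |(-5m - 4)/(3m + 2) + 5/3| ≤ (2/9)/m < eps.

N = (2/9)/eps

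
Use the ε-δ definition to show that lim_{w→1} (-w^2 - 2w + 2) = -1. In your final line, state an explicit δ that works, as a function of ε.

δ = min(1, ε/5)

Let ε > 0. We want δ > 0 such that 0 < |w − 1| < δ implies |(-w^2 - 2w + 2) + 1| < ε.
(-w^2 - 2w + 2) + 1 = -w^2 - 2w + 3 = (w − 1)(-w - 3).
So |(-w^2 - 2w + 2) + 1| = |w − 1|·|-w - 3|.
Assume first that |w − 1| < 1, so |w| < 2. Then |-w - 3| ≤ 2 + 3 = 5.
Hence |(-w^2 - 2w + 2) + 1| ≤ 5|w − 1| < ε provided |w − 1| < ε/5.
Choosing δ = min(1, ε/5) ensures both conditions, hence |(-w^2 - 2w + 2) + 1| < ε.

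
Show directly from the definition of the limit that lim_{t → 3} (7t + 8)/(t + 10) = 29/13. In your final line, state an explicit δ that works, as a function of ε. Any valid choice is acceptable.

Suppose ε > 0. We want δ > 0 with 0 < |t − 3| < δ ⇒ |(7t + 8)/(t + 10) − (29/13)| < ε.
Combining over a common denominator, (7t + 8)/(t + 10) − (29/13) = [(7t + 8)·13 − 29·(t + 10)] / [13·(t + 10)] = 62(t − 3) / (13(t + 10)).
So |(7t + 8)/(t + 10) − (29/13)| = 62|t − 3| / (13·|t + 10|).
Require δ ≤ 13/2, so |t + 10| ≥ |13| − |t − 3| > 13 − 13/2 = 13/2.
Hence |(7t + 8)/(t + 10) − (29/13)| < 62|t − 3|/(13·(13/2)) = (124/169)|t − 3|, which is < ε once |t − 3| < (169/124)ε.
Take δ = min(13/2, (169/124)ε). Then 0 < |t − 3| < δ forces both bounds, so |(7t + 8)/(t + 10) − (29/13)| < ε.

δ = min(13/2, (169/124)ε)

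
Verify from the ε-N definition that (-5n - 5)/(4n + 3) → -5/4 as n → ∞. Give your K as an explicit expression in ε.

Suppose ε > 0. For n ≥ 1, |(-5n - 5)/(4n + 3) + 5/4| = |-5|/(4(4n + 3)) = 5/(4(4n + 3)).
Since 4n + 3 ≥ 4n for n ≥ 1, this is ≤ 5/(4·4n) = (5/16)/n.
So |(-5n - 5)/(4n + 3) + 5/4| < ε whenever n > (5/16)/ε.
Take K = (5/16)/ε. If n > K then |(-5n - 5)/(4n + 3) + 5/4| ≤ (5/16)/n < ε.

K = (5/16)/ε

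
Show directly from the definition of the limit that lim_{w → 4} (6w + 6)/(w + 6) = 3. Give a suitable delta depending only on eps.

Suppose eps > 0. We want delta > 0 with 0 < |w − 4| < delta ⇒ |(6w + 6)/(w + 6) − 3| < eps.
Combining over a common denominator, (6w + 6)/(w + 6) − 3 = [(6w + 6)·10 − 30·(w + 6)] / [10·(w + 6)] = 30(w − 4) / (10(w + 6)).
So |(6w + 6)/(w + 6) − 3| = 30|w − 4| / (10·|w + 6|).
Require delta ≤ 5, so |w + 6| ≥ |10| − |w − 4| > 10 − 5 = 5.
Hence |(6w + 6)/(w + 6) − 3| < 30|w − 4|/(10·5) = (3/5)|w − 4|, which is < eps once |w − 4| < (5/3)eps.
Take delta = min(5, (5/3)eps). Then 0 < |w − 4| < delta forces both bounds, so |(6w + 6)/(w + 6) − 3| < eps.

delta = min(5, (5/3)eps)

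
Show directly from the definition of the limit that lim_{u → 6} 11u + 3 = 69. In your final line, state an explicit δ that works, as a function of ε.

δ = ε/11

Let ε > 0. We need δ > 0 so that 0 < |u − 6| < δ implies |(11u + 3) − 69| < ε.
|(11u + 3) − 69| = |11u - 66| = 11|u − 6|.
Thus it suffices that |u − 6| < ε/11.
Take δ = ε/11. If 0 < |u − 6| < δ then |(11u + 3) − 69| = 11|u − 6| < 11·(ε/11) = ε.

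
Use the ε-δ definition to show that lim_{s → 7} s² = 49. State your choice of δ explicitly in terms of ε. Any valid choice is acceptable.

Let ε > 0. We seek δ > 0 with 0 < |s − 7| < δ ⇒ |s² − 49| < ε.
Factor: s² − 49 = (s − 7)(s + 7), so |s² − 49| = |s − 7|·|s + 7|.
Impose δ ≤ 1 so that |s| < 8; then |s + 7| ≤ 15.
Hence |s² − 49| ≤ 15|s − 7|, which is < ε once |s − 7| < ε/15.
Take δ = min(1, ε/15). If 0 < |s − 7| < δ then both bounds hold and |s² − 49| ≤ 15|s − 7| < 15·(ε/15) = ε.

δ = min(1, ε/15)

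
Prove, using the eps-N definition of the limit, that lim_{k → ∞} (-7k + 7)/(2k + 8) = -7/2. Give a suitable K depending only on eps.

K = (35/2)/eps

Let eps > 0 be given. For k ≥ 1, |(-7k + 7)/(2k + 8) + 7/2| = |70|/(2(2k + 8)) = 70/(2(2k + 8)).
Since 2k + 8 ≥ 2k for k ≥ 1, this is ≤ 70/(2·2k) = (35/2)/k.
So |(-7k + 7)/(2k + 8) + 7/2| < eps whenever k > (35/2)/eps.
Take K = (35/2)/eps. If k > K then |(-7k + 7)/(2k + 8) + 7/2| ≤ (35/2)/k < eps.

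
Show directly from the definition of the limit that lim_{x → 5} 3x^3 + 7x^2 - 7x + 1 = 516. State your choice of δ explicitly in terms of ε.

δ = min(1, ε/343)

Let ε > 0 be given. We want δ > 0 such that 0 < |x − 5| < δ implies |(3x^3 + 7x^2 - 7x + 1) − 516| < ε.
(3x^3 + 7x^2 - 7x + 1) − 516 = 3x^3 + 7x^2 - 7x - 515 = (x − 5)(3x^2 + 22x + 103).
So |(3x^3 + 7x^2 - 7x + 1) − 516| = |x − 5|·|3x^2 + 22x + 103|.
Assume first that |x − 5| < 1, so |x| < 6. Then |3x^2 + 22x + 103| ≤ 3·6^2 + 22·6 + 103 = 343.
Hence |(3x^3 + 7x^2 - 7x + 1) − 516| ≤ 343|x − 5| < ε provided |x − 5| < ε/343.
Take δ = min(1, ε/343). Then 0 < |x − 5| < δ gives both |x − 5| < 1 and |x − 5| < ε/343, so |(3x^3 + 7x^2 - 7x + 1) − 516| < ε.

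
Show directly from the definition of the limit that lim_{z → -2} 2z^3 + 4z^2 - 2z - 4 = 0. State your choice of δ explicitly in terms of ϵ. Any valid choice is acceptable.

δ = min(1, ϵ/20)

Let ϵ > 0 be given. We want δ > 0 such that 0 < |z + 2| < δ implies |(2z^3 + 4z^2 - 2z - 4)| < ϵ.
(2z^3 + 4z^2 - 2z - 4) = 2z^3 + 4z^2 - 2z - 4 = (z + 2)(2z^2 - 2).
So |(2z^3 + 4z^2 - 2z - 4)| = |z + 2|·|2z^2 - 2|.
Assume first that |z + 2| < 1, so |z| < 3. Then |2z^2 - 2| ≤ 2·3^2 + 2 = 20.
Hence |(2z^3 + 4z^2 - 2z - 4)| ≤ 20|z + 2| < ϵ provided |z + 2| < ϵ/20.
Take δ = min(1, ϵ/20). Then 0 < |z + 2| < δ gives both |z + 2| < 1 and |z + 2| < ϵ/20, so |(2z^3 + 4z^2 - 2z - 4)| < ϵ.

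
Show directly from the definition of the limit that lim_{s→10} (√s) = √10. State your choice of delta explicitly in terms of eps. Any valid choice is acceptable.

Let eps > 0 be given. We want delta > 0 such that 0 < |s − 10| < delta implies |√s − √10| < eps.
Rationalise: √s − √10 = (s − 10)/(√s + √10), so |√s − √10| = |s − 10|/(√s + √10).
Restrict delta ≤ 10 so that |s − 10| < 10 forces s > 0, and then √s + √10 > √10.
Hence |√s − √10| < |s − 10|/√10, which is < eps once |s − 10| < √10·eps.
Take delta = min(10, √10·eps). If 0 < |s − 10| < delta then s > 0 and |√s − √10| < |s − 10|/√10 < eps.

delta = min(10, √10·eps)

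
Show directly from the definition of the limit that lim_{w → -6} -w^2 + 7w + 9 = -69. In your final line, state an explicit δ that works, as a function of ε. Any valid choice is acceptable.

Fix ε > 0. We want δ > 0 such that 0 < |w + 6| < δ implies |(-w^2 + 7w + 9) + 69| < ε.
(-w^2 + 7w + 9) + 69 = -w^2 + 7w + 78 = (w + 6)(-w + 13).
So |(-w^2 + 7w + 9) + 69| = |w + 6|·|-w + 13|.
Require δ ≤ 1. Then |w + 6| < 1 gives |w| < 7, and by the triangle inequality |-w + 13| ≤ 7 + 13 = 20.
Hence |(-w^2 + 7w + 9) + 69| ≤ 20|w + 6| < ε provided |w + 6| < ε/20.
Take δ = min(1, ε/20). Then 0 < |w + 6| < δ gives both |w + 6| < 1 and |w + 6| < ε/20, so |(-w^2 + 7w + 9) + 69| < ε.

δ = min(1, ε/20)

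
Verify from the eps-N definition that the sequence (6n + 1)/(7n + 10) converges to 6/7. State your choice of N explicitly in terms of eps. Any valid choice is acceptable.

Suppose eps > 0. For n ≥ 1, |(6n + 1)/(7n + 10) − (6/7)| = |-53|/(7(7n + 10)) = 53/(7(7n + 10)).
Since 7n + 10 ≥ 7n for n ≥ 1, this is ≤ 53/(7·7n) = (53/49)/n.
So |(6n + 1)/(7n + 10) − (6/7)| < eps whenever n > (53/49)/eps.
Take N = (53/49)/eps. If n > N then |(6n + 1)/(7n + 10) − (6/7)| ≤ (53/49)/n < eps.

N = (53/49)/eps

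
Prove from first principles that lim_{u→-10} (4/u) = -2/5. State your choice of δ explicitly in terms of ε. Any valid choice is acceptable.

Let ε > 0. We seek δ > 0 such that 0 < |u + 10| < δ implies |4/u + 2/5| < ε.
|4/u + 2/5| = 4·|-10 − u|/(10·|u|) = 4|u + 10|/(10|u|).
Require δ ≤ 5 so that |u| > 10 − 5 = 5, hence 10|u| > 50.
Then |4/u + 2/5| < 4|u + 10|/50, which is < ε when |u + 10| < (25/2)ε.
Take δ = min(5, (25/2)ε). Then 0 < |u + 10| < δ gives both |u + 10| < 5 and |u + 10| < (25/2)ε, so |4/u + 2/5| < ε.

δ = min(5, (25/2)ε)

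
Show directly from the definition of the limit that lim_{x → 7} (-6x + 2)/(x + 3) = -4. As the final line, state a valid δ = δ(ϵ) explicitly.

Let ϵ > 0. We want δ > 0 with 0 < |x − 7| < δ ⇒ |(-6x + 2)/(x + 3) + 4| < ϵ.
Combining over a common denominator, (-6x + 2)/(x + 3) + 4 = [(-6x + 2)·10 − (-40)·(x + 3)] / [10·(x + 3)] = -20(x − 7) / (10(x + 3)).
So |(-6x + 2)/(x + 3) + 4| = 20|x − 7| / (10·|x + 3|).
Require δ ≤ 5, so |x + 3| ≥ |10| − |x − 7| > 10 − 5 = 5.
Hence |(-6x + 2)/(x + 3) + 4| < 20|x − 7|/(10·5) = (2/5)|x − 7|, which is < ϵ once |x − 7| < (5/2)ϵ.
Take δ = min(5, (5/2)ϵ). Then 0 < |x − 7| < δ forces both bounds, so |(-6x + 2)/(x + 3) + 4| < ϵ.

δ = min(5, (5/2)ϵ)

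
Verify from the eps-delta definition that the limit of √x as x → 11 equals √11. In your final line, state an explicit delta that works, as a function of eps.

delta = min(11, √11·eps)

Let eps > 0. We want delta > 0 such that 0 < |x − 11| < delta implies |√x − √11| < eps.
Rationalise: √x − √11 = (x − 11)/(√x + √11), so |√x − √11| = |x − 11|/(√x + √11).
Restrict delta ≤ 11 so that |x − 11| < 11 forces x > 0, and then √x + √11 > √11.
Hence |√x − √11| < |x − 11|/√11, which is < eps once |x − 11| < √11·eps.
Take delta = min(11, √11·eps). If 0 < |x − 11| < delta then x > 0 and |√x − √11| < |x − 11|/√11 < eps.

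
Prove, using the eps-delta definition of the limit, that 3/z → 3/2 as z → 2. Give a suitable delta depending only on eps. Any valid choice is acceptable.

delta = min(1, (2/3)eps)

Fix eps > 0. We seek delta > 0 such that 0 < |z − 2| < delta implies |3/z − (3/2)| < eps.
|3/z − (3/2)| = 3·|2 − z|/(2·|z|) = 3|z − 2|/(2|z|).
Restrict delta ≤ 1. Then |z − 2| < 1 gives |z| > 1, so 2|z| > 2.
Then |3/z − (3/2)| < 3|z − 2|/2, which is < eps when |z − 2| < (2/3)eps.
Take delta = min(1, (2/3)eps). Then 0 < |z − 2| < delta gives both |z − 2| < 1 and |z − 2| < (2/3)eps, so |3/z − (3/2)| < eps.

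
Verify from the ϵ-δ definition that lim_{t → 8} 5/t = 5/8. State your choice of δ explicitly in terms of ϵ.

Let ϵ > 0 be given. We seek δ > 0 such that 0 < |t − 8| < δ implies |5/t − (5/8)| < ϵ.
|5/t − (5/8)| = 5·|8 − t|/(8·|t|) = 5|t − 8|/(8|t|).
Restrict δ ≤ 4. Then |t − 8| < 4 gives |t| > 4, so 8|t| > 32.
Then |5/t − (5/8)| < 5|t − 8|/32, which is < ϵ when |t − 8| < (32/5)ϵ.
Take δ = min(4, (32/5)ϵ). Then 0 < |t − 8| < δ gives both |t − 8| < 4 and |t − 8| < (32/5)ϵ, so |5/t − (5/8)| < ϵ.

δ = min(4, (32/5)ϵ)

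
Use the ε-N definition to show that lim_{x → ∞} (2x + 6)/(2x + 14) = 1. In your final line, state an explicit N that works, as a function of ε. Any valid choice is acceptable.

Let ε > 0 be given. We seek N > 0 such that x > N implies |(2x + 6)/(2x + 14) − 1| < ε.
(2x + 6)/(2x + 14) − 1 = (2(2x + 6) − 2(2x + 14)) / (2(2x + 14)) = -16/(2(2x + 14)).
For x > 0 we have 2x + 14 > 2x, so |(2x + 6)/(2x + 14) − 1| = 16/(2(2x + 14)) < 16/(2·2x) = 4/x.
Thus |(2x + 6)/(2x + 14) − 1| < ε whenever x > 4/ε.
Take N = 4/ε. If x > N then |(2x + 6)/(2x + 14) − 1| < 4/x < ε.

N = 4/ε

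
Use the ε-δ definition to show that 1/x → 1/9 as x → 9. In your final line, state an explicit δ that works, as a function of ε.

δ = min(9/2, (81/2)ε)

Suppose ε > 0. We seek δ > 0 such that 0 < |x − 9| < δ implies |1/x − (1/9)| < ε.
|1/x − (1/9)| = |9 − x|/(9·|x|) = |x − 9|/(9|x|).
Require δ ≤ 9/2 so that |x| > 9 − 9/2 = 9/2, hence 9|x| > 81/2.
Then |1/x − (1/9)| < |x − 9|/(81/2), which is < ε when |x − 9| < (81/2)ε.
Take δ = min(9/2, (81/2)ε). Then 0 < |x − 9| < δ gives both |x − 9| < 9/2 and |x − 9| < (81/2)ε, so |1/x − (1/9)| < ε.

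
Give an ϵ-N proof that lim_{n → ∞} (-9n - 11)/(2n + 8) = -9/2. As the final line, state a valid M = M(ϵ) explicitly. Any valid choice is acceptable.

M = (25/2)/ϵ

Suppose ϵ > 0. For n ≥ 1, |(-9n - 11)/(2n + 8) + 9/2| = |50|/(2(2n + 8)) = 50/(2(2n + 8)).
Since 2n + 8 ≥ 2n for n ≥ 1, this is ≤ 50/(2·2n) = (25/2)/n.
So |(-9n - 11)/(2n + 8) + 9/2| < ϵ whenever n > (25/2)/ϵ.
Take M = (25/2)/ϵ. If n > M then |(-9n - 11)/(2n + 8) + 9/2| ≤ (25/2)/n < ϵ.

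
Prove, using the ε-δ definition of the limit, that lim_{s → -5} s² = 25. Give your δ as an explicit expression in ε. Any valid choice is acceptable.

Let ε > 0 be given. We seek δ > 0 with 0 < |s + 5| < δ ⇒ |s² − 25| < ε.
Factor: s² − 25 = (s + 5)(s - 5), so |s² − 25| = |s + 5|·|s - 5|.
Restrict δ ≤ 1. Then |s + 5| < 1 gives |s| < 6, so by the triangle inequality |s - 5| ≤ 6 + 5 = 11.
Hence |s² − 25| ≤ 11|s + 5|, which is < ε once |s + 5| < ε/11.
Take δ = min(1, ε/11). If 0 < |s + 5| < δ then both bounds hold and |s² − 25| ≤ 11|s + 5| < 11·(ε/11) = ε.

δ = min(1, ε/11)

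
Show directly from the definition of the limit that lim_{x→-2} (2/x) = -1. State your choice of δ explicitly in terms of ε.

Let ε > 0 be given. We seek δ > 0 such that 0 < |x + 2| < δ implies |2/x + 1| < ε.
|2/x + 1| = 2·|-2 − x|/(2·|x|) = 2|x + 2|/(2|x|).
Restrict δ ≤ 1. Then |x + 2| < 1 gives |x| > 1, so 2|x| > 2.
Then |2/x + 1| < 2|x + 2|/2, which is < ε when |x + 2| < ε.
Take δ = min(1, ε). Then 0 < |x + 2| < δ gives both |x + 2| < 1 and |x + 2| < ε, so |2/x + 1| < ε.

δ = min(1, ε)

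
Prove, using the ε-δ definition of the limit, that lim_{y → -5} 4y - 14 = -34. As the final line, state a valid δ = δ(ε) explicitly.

δ = ε/4

Suppose ε > 0. We need δ > 0 so that 0 < |y + 5| < δ implies |(4y - 14) + 34| < ε.
Since (4y - 14) + 34 = 4(y + 5), we have |(4y - 14) + 34| = 4|y + 5|.
Thus it suffices that |y + 5| < ε/4.
Take δ = ε/4. If 0 < |y + 5| < δ then |(4y - 14) + 34| = 4|y + 5| < 4·(ε/4) = ε.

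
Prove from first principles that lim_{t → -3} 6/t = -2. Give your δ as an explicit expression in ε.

δ = min(3/2, (3/4)ε)

Let ε > 0 be given. We seek δ > 0 such that 0 < |t + 3| < δ implies |6/t + 2| < ε.
|6/t + 2| = 6·|-3 − t|/(3·|t|) = 6|t + 3|/(3|t|).
Restrict δ ≤ 3/2. Then |t + 3| < 3/2 gives |t| > 3/2, so 3|t| > 9/2.
Then |6/t + 2| < 6|t + 3|/(9/2), which is < ε when |t + 3| < (3/4)ε.
Take δ = min(3/2, (3/4)ε). Then 0 < |t + 3| < δ gives both |t + 3| < 3/2 and |t + 3| < (3/4)ε, so |6/t + 2| < ε.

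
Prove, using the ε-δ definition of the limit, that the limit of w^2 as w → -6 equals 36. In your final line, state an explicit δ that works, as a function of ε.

δ = min(1, ε/13)

Let ε > 0. We seek δ > 0 with 0 < |w + 6| < δ ⇒ |w^2 − 36| < ε.
Factor: w^2 − 36 = (w + 6)(w - 6), so |w^2 − 36| = |w + 6|·|w - 6|.
Impose δ ≤ 1 so that |w| < 7; then |w - 6| ≤ 13.
Hence |w^2 − 36| ≤ 13|w + 6|, which is < ε once |w + 6| < ε/13.
Take δ = min(1, ε/13). If 0 < |w + 6| < δ then both bounds hold and |w^2 − 36| ≤ 13|w + 6| < 13·(ε/13) = ε.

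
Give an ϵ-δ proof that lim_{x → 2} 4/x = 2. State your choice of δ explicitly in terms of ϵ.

Let ϵ > 0. We seek δ > 0 such that 0 < |x − 2| < δ implies |4/x − 2| < ϵ.
|4/x − 2| = 4·|2 − x|/(2·|x|) = 4|x − 2|/(2|x|).
Restrict δ ≤ 1. Then |x − 2| < 1 gives |x| > 1, so 2|x| > 2.
Then |4/x − 2| < 4|x − 2|/2, which is < ϵ when |x − 2| < (1/2)ϵ.
Take δ = min(1, (1/2)ϵ). Then 0 < |x − 2| < δ gives both |x − 2| < 1 and |x − 2| < (1/2)ϵ, so |4/x − 2| < ϵ.

δ = min(1, (1/2)ϵ)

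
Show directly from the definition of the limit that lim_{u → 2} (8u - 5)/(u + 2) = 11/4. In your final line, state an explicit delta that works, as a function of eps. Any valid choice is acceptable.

Fix eps > 0. We want delta > 0 with 0 < |u − 2| < delta ⇒ |(8u - 5)/(u + 2) − (11/4)| < eps.
Combining over a common denominator, (8u - 5)/(u + 2) − (11/4) = [(8u - 5)·4 − 11·(u + 2)] / [4·(u + 2)] = 21(u − 2) / (4(u + 2)).
So |(8u - 5)/(u + 2) − (11/4)| = 21|u − 2| / (4·|u + 2|).
Restrict delta ≤ 2. Then |u − 2| < 2 gives |u + 2| = |(u − 2) + 4| ≥ 4 − 2 = 2.
Hence |(8u - 5)/(u + 2) − (11/4)| < 21|u − 2|/(4·2) = (21/8)|u − 2|, which is < eps once |u − 2| < (8/21)eps.
Take delta = min(2, (8/21)eps). Then 0 < |u − 2| < delta forces both bounds, so |(8u - 5)/(u + 2) − (11/4)| < eps.

delta = min(2, (8/21)eps)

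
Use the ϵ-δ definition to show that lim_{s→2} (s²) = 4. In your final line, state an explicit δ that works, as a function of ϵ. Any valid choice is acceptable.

δ = min(1, ϵ/5)

Let ϵ > 0. We seek δ > 0 with 0 < |s − 2| < δ ⇒ |s² − 4| < ϵ.
Factor: s² − 4 = (s − 2)(s + 2), so |s² − 4| = |s − 2|·|s + 2|.
Restrict δ ≤ 1. Then |s − 2| < 1 gives |s| < 3, so by the triangle inequality |s + 2| ≤ 3 + 2 = 5.
Hence |s² − 4| ≤ 5|s − 2|, which is < ϵ once |s − 2| < ϵ/5.
Take δ = min(1, ϵ/5). If 0 < |s − 2| < δ then both bounds hold and |s² − 4| ≤ 5|s − 2| < 5·(ϵ/5) = ϵ.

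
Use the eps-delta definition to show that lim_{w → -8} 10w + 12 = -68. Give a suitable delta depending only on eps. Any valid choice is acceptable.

delta = eps/10

Let eps > 0 be given. We need delta > 0 so that 0 < |w + 8| < delta implies |(10w + 12) + 68| < eps.
|(10w + 12) + 68| = |10w + 80| = 10|w + 8|.
So 10|w + 8| < eps exactly when |w + 8| < eps/10.
Choosing delta = eps/10 gives |(10w + 12) + 68| = 10|w + 8| < eps whenever |w + 8| < delta.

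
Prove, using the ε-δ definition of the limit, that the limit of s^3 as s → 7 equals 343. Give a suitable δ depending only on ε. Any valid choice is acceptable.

δ = min(1, ε/169)

Suppose ε > 0. We seek δ > 0 with 0 < |s − 7| < δ ⇒ |s^3 − 343| < ε.
Factor: s^3 − 343 = (s − 7)(s^2 + 7s + 49), so |s^3 − 343| = |s − 7|·|s^2 + 7s + 49|.
Impose δ ≤ 1 so that |s| < 8; then |s^2 + 7s + 49| ≤ 169.
Hence |s^3 − 343| ≤ 169|s − 7|, which is < ε once |s − 7| < ε/169.
Take δ = min(1, ε/169). If 0 < |s − 7| < δ then both bounds hold and |s^3 − 343| ≤ 169|s − 7| < 169·(ε/169) = ε.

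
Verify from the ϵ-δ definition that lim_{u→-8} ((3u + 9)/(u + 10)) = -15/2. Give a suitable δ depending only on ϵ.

Suppose ϵ > 0. We want δ > 0 with 0 < |u + 8| < δ ⇒ |(3u + 9)/(u + 10) + 15/2| < ϵ.
Combining over a common denominator, (3u + 9)/(u + 10) + 15/2 = [(3u + 9)·2 − (-15)·(u + 10)] / [2·(u + 10)] = 21(u + 8) / (2(u + 10)).
So |(3u + 9)/(u + 10) + 15/2| = 21|u + 8| / (2·|u + 10|).
Restrict δ ≤ 1. Then |u + 8| < 1 gives |u + 10| = |(u + 8) + 2| ≥ 2 − 1 = 1.
Hence |(3u + 9)/(u + 10) + 15/2| < 21|u + 8|/(2·1) = (21/2)|u + 8|, which is < ϵ once |u + 8| < (2/21)ϵ.
Take δ = min(1, (2/21)ϵ). Then 0 < |u + 8| < δ forces both bounds, so |(3u + 9)/(u + 10) + 15/2| < ϵ.

δ = min(1, (2/21)ϵ)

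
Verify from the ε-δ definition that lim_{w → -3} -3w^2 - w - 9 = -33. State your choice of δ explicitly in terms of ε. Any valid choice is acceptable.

Suppose ε > 0. We want δ > 0 such that 0 < |w + 3| < δ implies |(-3w^2 - w - 9) + 33| < ε.
(-3w^2 - w - 9) + 33 = -3w^2 - w + 24 = (w + 3)(-3w + 8).
So |(-3w^2 - w - 9) + 33| = |w + 3|·|-3w + 8|.
Require δ ≤ 1. Then |w + 3| < 1 gives |w| < 4, and by the triangle inequality |-3w + 8| ≤ 3·4 + 8 = 20.
Hence |(-3w^2 - w - 9) + 33| ≤ 20|w + 3| < ε provided |w + 3| < ε/20.
Choosing δ = min(1, ε/20) ensures both conditions, hence |(-3w^2 - w - 9) + 33| < ε.

δ = min(1, ε/20)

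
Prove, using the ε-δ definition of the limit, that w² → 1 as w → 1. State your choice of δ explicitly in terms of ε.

Let ε > 0 be given. We seek δ > 0 with 0 < |w − 1| < δ ⇒ |w² − 1| < ε.
Factor: w² − 1 = (w − 1)(w + 1), so |w² − 1| = |w − 1|·|w + 1|.
Impose δ ≤ 2 so that |w| < 3; then |w + 1| ≤ 4.
Hence |w² − 1| ≤ 4|w − 1|, which is < ε once |w − 1| < ε/4.
Take δ = min(2, ε/4). If 0 < |w − 1| < δ then both bounds hold and |w² − 1| ≤ 4|w − 1| < 4·(ε/4) = ε.

δ = min(2, ε/4)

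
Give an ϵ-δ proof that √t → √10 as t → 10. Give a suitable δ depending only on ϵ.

δ = min(10, √10·ϵ)

Let ϵ > 0. We want δ > 0 such that 0 < |t − 10| < δ implies |√t − √10| < ϵ.
Rationalise: √t − √10 = (t − 10)/(√t + √10), so |√t − √10| = |t − 10|/(√t + √10).
Restrict δ ≤ 10 so that |t − 10| < 10 forces t > 0, and then √t + √10 > √10.
Hence |√t − √10| < |t − 10|/√10, which is < ϵ once |t − 10| < √10·ϵ.
Take δ = min(10, √10·ϵ). If 0 < |t − 10| < δ then t > 0 and |√t − √10| < |t − 10|/√10 < ϵ.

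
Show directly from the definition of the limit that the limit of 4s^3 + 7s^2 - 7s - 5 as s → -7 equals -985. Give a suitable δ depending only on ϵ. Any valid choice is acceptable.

δ = min(1, ϵ/564)

Suppose ϵ > 0. We want δ > 0 such that 0 < |s + 7| < δ implies |(4s^3 + 7s^2 - 7s - 5) + 985| < ϵ.
(4s^3 + 7s^2 - 7s - 5) + 985 = 4s^3 + 7s^2 - 7s + 980 = (s + 7)(4s^2 - 21s + 140).
So |(4s^3 + 7s^2 - 7s - 5) + 985| = |s + 7|·|4s^2 - 21s + 140|.
Assume first that |s + 7| < 1, so |s| < 8. Then |4s^2 - 21s + 140| ≤ 4·8^2 + 21·8 + 140 = 564.
Hence |(4s^3 + 7s^2 - 7s - 5) + 985| ≤ 564|s + 7| < ϵ provided |s + 7| < ϵ/564.
Choosing δ = min(1, ϵ/564) ensures both conditions, hence |(4s^3 + 7s^2 - 7s - 5) + 985| < ϵ.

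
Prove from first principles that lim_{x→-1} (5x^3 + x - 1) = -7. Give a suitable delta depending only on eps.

delta = min(1, eps/36)

Suppose eps > 0. We want delta > 0 such that 0 < |x + 1| < delta implies |(5x^3 + x - 1) + 7| < eps.
(5x^3 + x - 1) + 7 = 5x^3 + x + 6 = (x + 1)(5x^2 - 5x + 6).
So |(5x^3 + x - 1) + 7| = |x + 1|·|5x^2 - 5x + 6|.
Assume first that |x + 1| < 1, so |x| < 2. Then |5x^2 - 5x + 6| ≤ 5·2^2 + 5·2 + 6 = 36.
Hence |(5x^3 + x - 1) + 7| ≤ 36|x + 1| < eps provided |x + 1| < eps/36.
Take delta = min(1, eps/36). Then 0 < |x + 1| < delta gives both |x + 1| < 1 and |x + 1| < eps/36, so |(5x^3 + x - 1) + 7| < eps.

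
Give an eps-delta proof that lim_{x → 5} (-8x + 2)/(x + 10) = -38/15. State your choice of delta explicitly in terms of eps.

delta = min(15/2, (225/164)eps)

Suppose eps > 0. We want delta > 0 with 0 < |x − 5| < delta ⇒ |(-8x + 2)/(x + 10) + 38/15| < eps.
Combining over a common denominator, (-8x + 2)/(x + 10) + 38/15 = [(-8x + 2)·15 − (-38)·(x + 10)] / [15·(x + 10)] = -82(x − 5) / (15(x + 10)).
So |(-8x + 2)/(x + 10) + 38/15| = 82|x − 5| / (15·|x + 10|).
Require delta ≤ 15/2, so |x + 10| ≥ |15| − |x − 5| > 15 − 15/2 = 15/2.
Hence |(-8x + 2)/(x + 10) + 38/15| < 82|x − 5|/(15·(15/2)) = (164/225)|x − 5|, which is < eps once |x − 5| < (225/164)eps.
Take delta = min(15/2, (225/164)eps). Then 0 < |x − 5| < delta forces both bounds, so |(-8x + 2)/(x + 10) + 38/15| < eps.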